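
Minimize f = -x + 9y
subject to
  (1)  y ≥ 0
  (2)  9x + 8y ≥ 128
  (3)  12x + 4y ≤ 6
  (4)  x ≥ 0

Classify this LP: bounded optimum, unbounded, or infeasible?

The boundaries y = 0 and 9x + 8y = 128 meet at (128/9, 0), but that point violates 12x + 4y ≤ 6. Every candidate vertex is excluded by some other constraint, so the feasible region is empty.

infeasible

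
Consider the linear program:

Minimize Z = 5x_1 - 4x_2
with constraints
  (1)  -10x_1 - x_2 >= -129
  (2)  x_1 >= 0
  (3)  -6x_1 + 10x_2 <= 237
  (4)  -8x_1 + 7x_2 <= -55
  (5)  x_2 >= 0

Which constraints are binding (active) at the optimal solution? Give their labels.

(4) and (5)

Corner points and Z = 5x_1 - 4x_2:
  (479/39, 241/39) → Z = 477/13
  (129/10, 0) → Z = 129/2
  (55/8, 0) → Z = 275/8

The minimum is at (55/8, 0). Substituting into each constraint, equality holds for (4) and (5); the remaining constraints have slack.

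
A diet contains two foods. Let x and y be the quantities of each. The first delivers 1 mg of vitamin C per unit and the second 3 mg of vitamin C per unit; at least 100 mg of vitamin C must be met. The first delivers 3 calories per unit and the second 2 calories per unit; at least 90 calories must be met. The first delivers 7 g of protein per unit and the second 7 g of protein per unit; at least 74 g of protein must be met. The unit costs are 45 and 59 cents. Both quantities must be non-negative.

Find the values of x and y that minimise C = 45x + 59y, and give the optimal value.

The feasible region is unbounded (it extends along (0, 1), (1, 0)), but C strictly increases along every unbounded feasible direction, so there is no improving ray and the minimum is attained at a vertex.

x = 10, y = 30, minimum C = 2220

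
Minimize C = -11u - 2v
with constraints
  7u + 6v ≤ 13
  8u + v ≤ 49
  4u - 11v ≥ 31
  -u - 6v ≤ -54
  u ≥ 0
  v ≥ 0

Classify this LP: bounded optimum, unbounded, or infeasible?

infeasible

The boundaries u = 0 and v = 0 meet at (0, 0), but that point violates 4u - 11v ≥ 31. Every candidate vertex is excluded by some other constraint, so the feasible region is empty.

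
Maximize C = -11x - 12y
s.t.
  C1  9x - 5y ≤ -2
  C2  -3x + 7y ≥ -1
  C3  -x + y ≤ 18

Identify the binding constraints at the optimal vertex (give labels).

C2 and C3

Corner points and C = -11x - 12y:
  (-19/48, -5/16) → C = 389/48
  (22, 40) → C = -722
  (-127/4, -55/4) → C = 2057/4

The maximum is at (-127/4, -55/4). Substituting into each constraint, equality holds for C2 and C3; the remaining constraints have slack.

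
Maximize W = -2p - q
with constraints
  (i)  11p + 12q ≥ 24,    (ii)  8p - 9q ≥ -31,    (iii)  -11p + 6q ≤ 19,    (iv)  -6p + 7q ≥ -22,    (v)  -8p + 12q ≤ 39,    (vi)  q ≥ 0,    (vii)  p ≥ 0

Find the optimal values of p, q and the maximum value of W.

p = 0, q = 2, maximum W = -2

Corner points and W = -2p - q:
  (24/11, 0) → W = -48/11
  (0, 2) → W = -2
  (1/14, 277/84) → W = -289/84
  (0, 19/6) → W = -19/6
  (537/16, 205/8) → W = -371/4
  (11/3, 0) → W = -22/3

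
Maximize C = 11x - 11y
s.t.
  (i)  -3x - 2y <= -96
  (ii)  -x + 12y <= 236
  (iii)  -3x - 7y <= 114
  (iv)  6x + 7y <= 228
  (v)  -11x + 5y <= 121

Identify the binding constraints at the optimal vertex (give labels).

Extreme points and C = 11x - 11y:
  (60, -42) → C = 1122
  (24, 12) → C = 132
  (114, -456/7) → C = 13794/7

The maximum is at (114, -456/7). Substituting into each constraint, equality holds for (iii) and (iv); the remaining constraints have slack.

(iii) and (iv)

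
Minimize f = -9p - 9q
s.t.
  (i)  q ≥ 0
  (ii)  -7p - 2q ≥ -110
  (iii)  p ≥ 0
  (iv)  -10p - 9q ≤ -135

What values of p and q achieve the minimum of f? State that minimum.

At the optimal vertex, -7p - 2q = -110 and p = 0.
Solving simultaneously gives p = 0, q = 55.

p = 0, q = 55, minimum f = -495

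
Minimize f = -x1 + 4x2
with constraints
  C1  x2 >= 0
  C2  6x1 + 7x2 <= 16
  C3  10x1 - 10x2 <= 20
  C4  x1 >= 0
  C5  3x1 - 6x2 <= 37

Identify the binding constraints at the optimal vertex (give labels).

C1 and C3

Corner points and f = -x1 + 4x2:
  (2, 0) → f = -2
  (0, 0) → f = 0
  (30/13, 4/13) → f = -14/13
  (0, 16/7) → f = 64/7

The minimum is at (2, 0). Substituting into each constraint, equality holds for C1 and C3; the remaining constraints have slack.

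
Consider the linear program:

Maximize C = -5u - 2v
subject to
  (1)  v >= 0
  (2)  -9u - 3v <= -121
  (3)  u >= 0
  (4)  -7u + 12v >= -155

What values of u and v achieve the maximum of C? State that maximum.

u = 121/9, v = 0, maximum C = -605/9

Vertices and C = -5u - 2v:
  (121/9, 0) → C = -605/9
  (155/7, 0) → C = -775/7
  (0, 121/3) → C = -242/3
The feasible region is unbounded (it extends along (0, 1), (12, 7)), but C strictly decreases along every unbounded feasible direction, so there is no improving ray and the maximum is attained at a vertex.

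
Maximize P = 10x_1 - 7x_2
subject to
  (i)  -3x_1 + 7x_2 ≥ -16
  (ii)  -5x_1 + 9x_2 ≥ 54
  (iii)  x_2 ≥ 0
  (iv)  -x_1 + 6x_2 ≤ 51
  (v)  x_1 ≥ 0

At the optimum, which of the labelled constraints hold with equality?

Vertices and P = 10x_1 - 7x_2:
  (45/7, 67/7) → P = -19/7
  (0, 6) → P = -42
  (0, 17/2) → P = -119/2

The maximum is at (45/7, 67/7). Substituting into each constraint, equality holds for (ii) and (iv); the remaining constraints have slack.

(ii) and (iv)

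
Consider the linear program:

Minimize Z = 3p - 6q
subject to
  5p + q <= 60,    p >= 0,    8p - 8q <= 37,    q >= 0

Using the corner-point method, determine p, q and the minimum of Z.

p = 0, q = 60, minimum Z = -360

Extreme points and Z = 3p - 6q:
  (0, 60) → Z = -360
  (517/48, 295/48) → Z = -73/16
  (0, 0) → Z = 0
  (37/8, 0) → Z = 111/8

The optimum lies where 5p + q = 60 and p = 0.
Solving simultaneously gives p = 0, q = 60.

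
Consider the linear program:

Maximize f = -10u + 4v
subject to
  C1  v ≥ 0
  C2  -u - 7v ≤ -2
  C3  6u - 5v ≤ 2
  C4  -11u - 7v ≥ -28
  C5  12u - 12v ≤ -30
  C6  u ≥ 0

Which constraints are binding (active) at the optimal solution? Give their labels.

C4 and C6

Corner points and f = -10u + 4v:
  (7/12, 37/12) → f = 13/2
  (0, 4) → f = 16
  (0, 5/2) → f = 10

The maximum is at (0, 4). Substituting into each constraint, equality holds for C4 and C6; the remaining constraints have slack.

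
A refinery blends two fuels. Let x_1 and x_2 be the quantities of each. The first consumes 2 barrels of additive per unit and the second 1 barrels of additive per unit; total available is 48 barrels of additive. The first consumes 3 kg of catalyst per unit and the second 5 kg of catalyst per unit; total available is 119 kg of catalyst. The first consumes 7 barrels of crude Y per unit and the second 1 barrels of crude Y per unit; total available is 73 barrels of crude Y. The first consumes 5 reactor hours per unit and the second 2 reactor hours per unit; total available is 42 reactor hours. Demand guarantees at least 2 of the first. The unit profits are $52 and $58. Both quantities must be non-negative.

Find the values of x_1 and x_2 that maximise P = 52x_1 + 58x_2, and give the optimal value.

x_1 = 2, x_2 = 16, maximum P = 1032

Vertices and P = 52x_1 + 58x_2:
  (42/5, 0) → P = 2184/5
  (2, 0) → P = 104
  (2, 16) → P = 1032

At the optimal vertex, 5x_1 + 2x_2 = 42 and x_1 = 2.
Solving simultaneously gives x_1 = 2, x_2 = 16.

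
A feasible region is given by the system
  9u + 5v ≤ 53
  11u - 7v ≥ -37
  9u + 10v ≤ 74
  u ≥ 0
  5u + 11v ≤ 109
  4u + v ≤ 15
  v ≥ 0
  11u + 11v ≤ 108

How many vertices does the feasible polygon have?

Pairwise boundary intersections that survive every other constraint:
  (148/173, 1147/173)
  (0, 37/7)
  (76/31, 161/31)
  (0, 0)
  (15/4, 0)

5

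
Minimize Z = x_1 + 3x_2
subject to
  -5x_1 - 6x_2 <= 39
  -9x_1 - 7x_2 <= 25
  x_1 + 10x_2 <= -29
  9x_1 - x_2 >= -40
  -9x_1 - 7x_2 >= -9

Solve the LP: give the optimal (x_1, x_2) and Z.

x_1 = 327/19, x_2 = -396/19, minimum Z = -861/19

Extreme points and Z = x_1 + 3x_2:
  (123/19, -226/19) → Z = -555/19
  (327/19, -396/19) → Z = -861/19
  (-47/83, -236/83) → Z = -755/83
  (293/83, -270/83) → Z = -517/83

At the optimal vertex, -5x_1 - 6x_2 = 39 and -9x_1 - 7x_2 = -9.
Solving simultaneously gives x_1 = 327/19, x_2 = -396/19.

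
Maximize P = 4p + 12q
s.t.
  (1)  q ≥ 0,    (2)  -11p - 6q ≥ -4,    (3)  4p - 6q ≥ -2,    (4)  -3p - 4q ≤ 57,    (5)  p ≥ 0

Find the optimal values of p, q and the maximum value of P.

p = 2/15, q = 19/45, maximum P = 28/5

Feasible corners and P = 4p + 12q:
  (4/11, 0) → P = 16/11
  (0, 0) → P = 0
  (2/15, 19/45) → P = 28/5
  (0, 1/3) → P = 4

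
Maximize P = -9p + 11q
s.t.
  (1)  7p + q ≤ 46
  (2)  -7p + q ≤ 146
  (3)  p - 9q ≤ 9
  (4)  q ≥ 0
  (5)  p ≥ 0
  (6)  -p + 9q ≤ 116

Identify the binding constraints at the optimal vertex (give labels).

(5) and (6)

Corner points and P = -9p + 11q:
  (46/7, 0) → P = -414/7
  (149/32, 429/32) → P = 1689/16
  (0, 0) → P = 0
  (0, 116/9) → P = 1276/9

The maximum is at (0, 116/9). Substituting into each constraint, equality holds for (5) and (6); the remaining constraints have slack.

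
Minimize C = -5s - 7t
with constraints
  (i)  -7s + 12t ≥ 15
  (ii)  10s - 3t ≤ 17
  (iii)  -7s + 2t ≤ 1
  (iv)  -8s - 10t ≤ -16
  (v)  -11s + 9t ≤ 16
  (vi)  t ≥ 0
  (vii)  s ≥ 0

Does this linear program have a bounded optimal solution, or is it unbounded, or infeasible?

Vertices and C = -5s - 7t:
  (83/33, 269/99) → C = -3128/99
  (9/35, 7/5) → C = -388/35
  (67/19, 347/57) → C = -3434/57
  (23/41, 101/41) → C = -822/41
The feasible region has finitely many vertices and no improving ray; the minimum is -3434/57 at (67/19, 347/57).

bounded optimum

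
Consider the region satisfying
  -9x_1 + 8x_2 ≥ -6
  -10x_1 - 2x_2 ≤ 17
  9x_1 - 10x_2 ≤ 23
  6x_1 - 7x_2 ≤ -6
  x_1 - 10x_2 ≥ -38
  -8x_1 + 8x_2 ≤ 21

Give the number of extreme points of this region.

4

Intersecting each pair of boundary lines and keeping only the points that satisfy every inequality leaves:
  (-131/82, -21/41)
  (-89/48, 37/48)
  (206/53, 222/53)
  (47/36, 283/72)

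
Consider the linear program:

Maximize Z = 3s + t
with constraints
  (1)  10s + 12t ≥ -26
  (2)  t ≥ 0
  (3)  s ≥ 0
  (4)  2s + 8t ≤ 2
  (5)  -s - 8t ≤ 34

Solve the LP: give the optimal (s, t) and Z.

s = 1, t = 0, maximum Z = 3

Corner points and Z = 3s + t:
  (0, 0) → Z = 0
  (1, 0) → Z = 3
  (0, 1/4) → Z = 1/4

At the optimal vertex, t = 0 and 2s + 8t = 2.
Solving simultaneously gives s = 1, t = 0.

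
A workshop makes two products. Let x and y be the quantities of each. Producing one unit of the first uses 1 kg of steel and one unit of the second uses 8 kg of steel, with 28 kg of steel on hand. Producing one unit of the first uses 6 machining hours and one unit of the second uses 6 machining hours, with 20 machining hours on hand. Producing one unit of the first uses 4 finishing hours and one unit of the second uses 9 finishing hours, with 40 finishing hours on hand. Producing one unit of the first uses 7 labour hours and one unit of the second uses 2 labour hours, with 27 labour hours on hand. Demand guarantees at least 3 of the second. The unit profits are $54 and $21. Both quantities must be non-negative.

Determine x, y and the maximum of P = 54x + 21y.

Vertices and P = 54x + 21y:
  (0, 10/3) → P = 70
  (0, 3) → P = 63
  (1/3, 3) → P = 81

The binding constraints are 6x + 6y = 20 and y = 3.
Solving simultaneously gives x = 1/3, y = 3.

x = 1/3, y = 3, maximum P = 81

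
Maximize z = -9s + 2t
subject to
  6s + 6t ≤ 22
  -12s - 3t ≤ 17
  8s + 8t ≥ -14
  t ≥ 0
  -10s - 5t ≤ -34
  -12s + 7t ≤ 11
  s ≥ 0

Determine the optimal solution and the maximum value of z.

s = 47/15, t = 8/15, maximum z = -407/15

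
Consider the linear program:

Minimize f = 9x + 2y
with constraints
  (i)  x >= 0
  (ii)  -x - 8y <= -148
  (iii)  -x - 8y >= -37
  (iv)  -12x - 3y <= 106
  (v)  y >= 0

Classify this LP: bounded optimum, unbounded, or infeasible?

Constraints -x - 8y ≤ -148 and -x - 8y ≥ -37 have parallel boundaries but demand opposite sides — no point can satisfy both, so the region is empty.

infeasible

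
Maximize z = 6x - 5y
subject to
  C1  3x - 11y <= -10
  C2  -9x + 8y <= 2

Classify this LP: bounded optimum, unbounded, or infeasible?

unbounded

From the feasible point (58/75, 28/25), moving in the direction (8, 9) keeps every constraint satisfied while z increases without bound.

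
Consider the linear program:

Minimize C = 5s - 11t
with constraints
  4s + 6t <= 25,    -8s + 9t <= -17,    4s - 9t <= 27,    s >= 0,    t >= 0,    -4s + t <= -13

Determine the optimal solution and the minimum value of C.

s = 109/28, t = 11/7, minimum C = 61/28

Feasible corners and C = 5s - 11t:
  (109/28, 11/7) → C = 61/28
  (25/4, 0) → C = 125/4
  (25/7, 9/7) → C = 26/7
  (13/4, 0) → C = 65/4

At the optimal vertex, 4s + 6t = 25 and -8s + 9t = -17.
Solving simultaneously gives s = 109/28, t = 11/7.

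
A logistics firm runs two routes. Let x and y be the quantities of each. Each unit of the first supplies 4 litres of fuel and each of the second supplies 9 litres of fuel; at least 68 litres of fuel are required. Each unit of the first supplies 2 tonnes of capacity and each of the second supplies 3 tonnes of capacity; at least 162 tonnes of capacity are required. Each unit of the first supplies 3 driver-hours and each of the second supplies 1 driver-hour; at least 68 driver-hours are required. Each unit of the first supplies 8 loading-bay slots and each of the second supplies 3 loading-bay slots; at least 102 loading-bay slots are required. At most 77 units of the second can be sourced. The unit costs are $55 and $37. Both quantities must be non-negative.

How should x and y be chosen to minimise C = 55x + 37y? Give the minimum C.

x = 6, y = 50, minimum C = 2180

Feasible corners and C = 55x + 37y:
  (0, 68) → C = 2516
  (0, 77) → C = 2849
  (81, 0) → C = 4455
  (6, 50) → C = 2180
The feasible region is unbounded (it extends along (1, 0)), but C strictly increases along every unbounded feasible direction, so there is no improving ray and the minimum is attained at a vertex.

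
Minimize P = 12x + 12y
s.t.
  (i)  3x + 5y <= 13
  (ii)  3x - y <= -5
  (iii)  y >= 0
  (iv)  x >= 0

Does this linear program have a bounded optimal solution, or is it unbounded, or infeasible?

The boundaries 3x + 5y = 13 and 3x - y = -5 meet at (-2/3, 3), but that point violates x ≥ 0. Every candidate vertex is excluded by some other constraint, so the feasible region is empty.

infeasible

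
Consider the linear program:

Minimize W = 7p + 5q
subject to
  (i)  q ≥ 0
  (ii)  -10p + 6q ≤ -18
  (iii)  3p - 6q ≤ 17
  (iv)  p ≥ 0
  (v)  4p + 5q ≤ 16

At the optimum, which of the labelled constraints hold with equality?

Feasible corners and W = 7p + 5q:
  (9/5, 0) → W = 63/5
  (4, 0) → W = 28
  (93/37, 44/37) → W = 871/37

The minimum is at (9/5, 0). Substituting into each constraint, equality holds for (i) and (ii); the remaining constraints have slack.

(i) and (ii)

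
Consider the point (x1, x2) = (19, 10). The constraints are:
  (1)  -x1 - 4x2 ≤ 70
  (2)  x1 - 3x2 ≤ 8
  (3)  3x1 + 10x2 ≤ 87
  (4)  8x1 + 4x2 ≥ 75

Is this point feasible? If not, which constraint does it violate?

not feasible — violates (3)

Constraint (3): 3x1 + 10x2 = 157, which is not ≤ 87. All other constraints are satisfied.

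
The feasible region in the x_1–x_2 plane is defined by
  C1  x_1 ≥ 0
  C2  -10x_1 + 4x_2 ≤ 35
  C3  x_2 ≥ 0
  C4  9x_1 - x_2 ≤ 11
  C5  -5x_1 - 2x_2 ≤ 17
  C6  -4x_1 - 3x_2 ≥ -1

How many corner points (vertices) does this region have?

Intersecting each pair of boundary lines and keeping only the points that satisfy every inequality leaves:
  (0, 0)
  (0, 1/3)
  (1/4, 0)

3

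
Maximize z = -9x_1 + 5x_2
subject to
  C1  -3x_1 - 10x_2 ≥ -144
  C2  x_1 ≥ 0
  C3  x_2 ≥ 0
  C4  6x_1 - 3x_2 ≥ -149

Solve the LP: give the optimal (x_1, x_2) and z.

x_1 = 0, x_2 = 72/5, maximum z = 72

Corner points and z = -9x_1 + 5x_2:
  (0, 72/5) → z = 72
  (48, 0) → z = -432
  (0, 0) → z = 0

At the optimal vertex, -3x_1 - 10x_2 = -144 and x_1 = 0.
Solving simultaneously gives x_1 = 0, x_2 = 72/5.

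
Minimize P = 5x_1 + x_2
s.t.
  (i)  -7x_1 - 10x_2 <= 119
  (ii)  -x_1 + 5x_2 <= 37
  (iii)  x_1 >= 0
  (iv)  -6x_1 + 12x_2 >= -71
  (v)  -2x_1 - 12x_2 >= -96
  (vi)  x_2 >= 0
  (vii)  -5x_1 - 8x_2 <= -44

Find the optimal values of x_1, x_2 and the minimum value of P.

Vertices and P = 5x_1 + x_2:
  (0, 37/5) → P = 37/5
  (18/11, 85/11) → P = 175/11
  (0, 11/2) → P = 11/2
  (167/8, 217/48) → P = 5227/48
  (71/6, 0) → P = 355/6
  (44/5, 0) → P = 44

x_1 = 0, x_2 = 11/2, minimum P = 11/2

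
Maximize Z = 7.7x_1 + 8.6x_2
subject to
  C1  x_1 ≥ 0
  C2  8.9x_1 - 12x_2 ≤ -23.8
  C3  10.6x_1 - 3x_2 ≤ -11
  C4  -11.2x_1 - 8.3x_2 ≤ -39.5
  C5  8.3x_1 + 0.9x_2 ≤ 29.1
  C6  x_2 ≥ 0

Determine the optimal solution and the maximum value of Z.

Feasible corners and Z = 7.7x_1 + 8.6x_2:
  (0, 395/83) → Z = 3397/83
  (0, 97/3) → Z = 4171/15
  (1360/6079, 27095/6079) → Z = 243489/6079
  (645/287, 9994/861) → Z = 1008479/8610

The binding constraints are x_1 = 0 and 8.3x_1 + 0.9x_2 = 29.1.
Solving simultaneously gives x_1 = 0, x_2 = 97/3.

x_1 = 0, x_2 = 97/3, maximum Z = 4171/15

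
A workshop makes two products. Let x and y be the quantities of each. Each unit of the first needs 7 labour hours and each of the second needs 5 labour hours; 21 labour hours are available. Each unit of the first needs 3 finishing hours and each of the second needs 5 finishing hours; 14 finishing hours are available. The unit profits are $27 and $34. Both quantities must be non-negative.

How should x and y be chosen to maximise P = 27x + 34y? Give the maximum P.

Corner points and P = 27x + 34y:
  (0, 0) → P = 0
  (0, 14/5) → P = 476/5
  (3, 0) → P = 81
  (7/4, 7/4) → P = 427/4

The binding constraints are 7x + 5y = 21 and 3x + 5y = 14.
Solving simultaneously gives x = 7/4, y = 7/4.

x = 7/4, y = 7/4, maximum P = 427/4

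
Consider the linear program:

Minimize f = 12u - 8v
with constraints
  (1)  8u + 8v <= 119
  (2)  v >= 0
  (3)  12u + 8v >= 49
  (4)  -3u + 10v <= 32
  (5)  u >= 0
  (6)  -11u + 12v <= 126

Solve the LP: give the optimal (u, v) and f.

Vertices and f = 12u - 8v:
  (119/8, 0) → f = 357/2
  (467/52, 613/104) → f = 788/13
  (49/12, 0) → f = 49
  (13/8, 59/16) → f = -10

u = 13/8, v = 59/16, minimum f = -10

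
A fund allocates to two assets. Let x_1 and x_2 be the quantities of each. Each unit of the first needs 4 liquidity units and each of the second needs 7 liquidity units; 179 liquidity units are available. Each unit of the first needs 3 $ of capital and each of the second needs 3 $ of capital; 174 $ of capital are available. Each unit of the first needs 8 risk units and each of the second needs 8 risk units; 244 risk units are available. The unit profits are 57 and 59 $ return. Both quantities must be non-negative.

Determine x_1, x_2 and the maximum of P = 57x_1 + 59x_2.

x_1 = 23/2, x_2 = 19, maximum P = 3553/2

Vertices and P = 57x_1 + 59x_2:
  (0, 0) → P = 0
  (0, 179/7) → P = 10561/7
  (61/2, 0) → P = 3477/2
  (23/2, 19) → P = 3553/2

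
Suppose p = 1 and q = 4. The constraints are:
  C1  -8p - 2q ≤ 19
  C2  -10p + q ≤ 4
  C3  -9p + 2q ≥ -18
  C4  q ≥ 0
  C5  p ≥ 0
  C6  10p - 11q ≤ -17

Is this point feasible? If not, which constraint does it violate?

C1: -16 ≤ 19 ✓
C2: -6 ≤ 4 ✓
C3: -1 ≥ -18 ✓
C4: 4 ≥ 0 ✓
C5: 1 ≥ 0 ✓
C6: -34 ≤ -17 ✓

feasible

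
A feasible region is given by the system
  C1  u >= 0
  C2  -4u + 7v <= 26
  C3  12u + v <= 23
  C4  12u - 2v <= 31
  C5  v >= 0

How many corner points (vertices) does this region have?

4

Of the 10 pairwise boundary intersections, those satisfying every inequality are:
  (0, 26/7)
  (0, 0)
  (135/88, 101/22)
  (23/12, 0)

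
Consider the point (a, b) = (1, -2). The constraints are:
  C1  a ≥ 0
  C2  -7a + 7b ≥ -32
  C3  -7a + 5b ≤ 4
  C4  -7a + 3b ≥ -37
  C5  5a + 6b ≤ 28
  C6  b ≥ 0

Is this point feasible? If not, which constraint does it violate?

not feasible — violates C6

Constraint C6: b = -2, which is not ≥ 0. All other constraints are satisfied.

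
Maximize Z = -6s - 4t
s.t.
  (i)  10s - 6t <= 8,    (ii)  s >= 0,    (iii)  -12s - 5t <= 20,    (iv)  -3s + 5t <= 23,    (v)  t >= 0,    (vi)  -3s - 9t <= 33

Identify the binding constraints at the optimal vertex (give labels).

Corner points and Z = -6s - 4t:
  (89/16, 127/16) → Z = -521/8
  (4/5, 0) → Z = -24/5
  (0, 23/5) → Z = -92/5
  (0, 0) → Z = 0

The maximum is at (0, 0). Substituting into each constraint, equality holds for (ii) and (v); the remaining constraints have slack.

(ii) and (v)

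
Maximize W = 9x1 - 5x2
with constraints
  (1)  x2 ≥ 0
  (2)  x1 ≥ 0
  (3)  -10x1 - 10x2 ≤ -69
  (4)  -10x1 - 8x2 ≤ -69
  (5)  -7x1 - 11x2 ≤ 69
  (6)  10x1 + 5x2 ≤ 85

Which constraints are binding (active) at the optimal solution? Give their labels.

(1) and (6)

Corner points and W = 9x1 - 5x2:
  (69/10, 0) → W = 621/10
  (17/2, 0) → W = 153/2
  (0, 69/8) → W = -345/8
  (0, 17) → W = -85

The maximum is at (17/2, 0). Substituting into each constraint, equality holds for (1) and (6); the remaining constraints have slack.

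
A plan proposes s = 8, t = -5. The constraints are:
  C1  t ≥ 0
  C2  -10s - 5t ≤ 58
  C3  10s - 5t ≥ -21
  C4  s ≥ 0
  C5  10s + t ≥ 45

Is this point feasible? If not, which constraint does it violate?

Constraint C1: t = -5, which is not ≥ 0. All other constraints are satisfied.

not feasible — violates C1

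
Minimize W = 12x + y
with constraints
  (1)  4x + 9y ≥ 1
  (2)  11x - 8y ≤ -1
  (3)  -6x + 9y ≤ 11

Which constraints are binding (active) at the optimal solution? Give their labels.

(1) and (3)

Extreme points and W = 12x + y:
  (-1/131, 15/131) → W = 3/131
  (-1, 5/9) → W = -103/9
  (79/51, 115/51) → W = 1063/51

The minimum is at (-1, 5/9). Substituting into each constraint, equality holds for (1) and (3); the remaining constraints have slack.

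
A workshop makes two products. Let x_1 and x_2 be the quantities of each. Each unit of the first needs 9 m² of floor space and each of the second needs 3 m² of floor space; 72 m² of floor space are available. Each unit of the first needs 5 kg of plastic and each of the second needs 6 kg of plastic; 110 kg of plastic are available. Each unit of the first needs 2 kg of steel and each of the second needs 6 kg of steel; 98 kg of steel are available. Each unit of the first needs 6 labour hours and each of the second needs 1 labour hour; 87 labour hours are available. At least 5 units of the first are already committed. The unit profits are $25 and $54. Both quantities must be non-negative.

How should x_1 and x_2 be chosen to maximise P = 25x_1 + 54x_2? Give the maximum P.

Extreme points and P = 25x_1 + 54x_2:
  (8, 0) → P = 200
  (5, 0) → P = 125
  (5, 9) → P = 611

The optimum lies where 9x_1 + 3x_2 = 72 and x_1 = 5.
Solving simultaneously gives x_1 = 5, x_2 = 9.

x_1 = 5, x_2 = 9, maximum P = 611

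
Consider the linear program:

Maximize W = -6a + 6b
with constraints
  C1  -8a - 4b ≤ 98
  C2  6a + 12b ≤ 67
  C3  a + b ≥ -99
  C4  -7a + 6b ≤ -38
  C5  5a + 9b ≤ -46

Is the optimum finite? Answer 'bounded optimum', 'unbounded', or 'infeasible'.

Extreme points and W = -6a + 6b:
  (149/2, -347/2) → W = -1488
  (-109/19, -495/38) → W = -831/19
  (22/31, -512/93) → W = -1156/31
The feasible region has finitely many vertices and no improving ray; the maximum is -1156/31 at (22/31, -512/93).

bounded optimum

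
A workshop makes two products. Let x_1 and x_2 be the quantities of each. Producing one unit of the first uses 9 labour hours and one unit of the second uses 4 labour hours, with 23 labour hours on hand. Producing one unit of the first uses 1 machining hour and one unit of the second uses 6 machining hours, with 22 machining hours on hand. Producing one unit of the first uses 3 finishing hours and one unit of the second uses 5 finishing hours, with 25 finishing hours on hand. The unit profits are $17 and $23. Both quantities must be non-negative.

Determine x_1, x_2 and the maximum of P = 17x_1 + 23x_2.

x_1 = 1, x_2 = 7/2, maximum P = 195/2

Vertices and P = 17x_1 + 23x_2:
  (0, 0) → P = 0
  (0, 11/3) → P = 253/3
  (23/9, 0) → P = 391/9
  (1, 7/2) → P = 195/2

At the optimal vertex, 9x_1 + 4x_2 = 23 and x_1 + 6x_2 = 22.
Solving simultaneously gives x_1 = 1, x_2 = 7/2.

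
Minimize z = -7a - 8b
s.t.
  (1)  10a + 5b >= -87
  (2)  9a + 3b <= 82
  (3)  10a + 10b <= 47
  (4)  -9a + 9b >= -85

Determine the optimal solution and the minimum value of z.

a = -221/10, b = 134/5, minimum z = -597/10

Extreme points and z = -7a - 8b:
  (-221/10, 134/5) → z = -597/10
  (-358/135, -1633/135) → z = 346/3
  (1273/180, -427/180) → z = -1099/36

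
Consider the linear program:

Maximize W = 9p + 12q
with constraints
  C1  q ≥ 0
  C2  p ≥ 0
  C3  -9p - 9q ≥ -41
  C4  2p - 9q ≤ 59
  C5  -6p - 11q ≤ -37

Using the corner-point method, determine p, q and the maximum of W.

Corner points and W = 9p + 12q:
  (0, 41/9) → W = 164/3
  (0, 37/11) → W = 444/11
  (118/45, 29/15) → W = 234/5

At the optimal vertex, p = 0 and -9p - 9q = -41.
Solving simultaneously gives p = 0, q = 41/9.

p = 0, q = 41/9, maximum W = 164/3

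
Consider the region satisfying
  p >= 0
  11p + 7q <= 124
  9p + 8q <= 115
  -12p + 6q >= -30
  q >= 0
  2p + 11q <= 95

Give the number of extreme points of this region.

Intersecting each pair of boundary lines and keeping only the points that satisfy every inequality leaves:
  (0, 0)
  (0, 95/11)
  (31/5, 37/5)
  (505/83, 625/83)
  (5/2, 0)

5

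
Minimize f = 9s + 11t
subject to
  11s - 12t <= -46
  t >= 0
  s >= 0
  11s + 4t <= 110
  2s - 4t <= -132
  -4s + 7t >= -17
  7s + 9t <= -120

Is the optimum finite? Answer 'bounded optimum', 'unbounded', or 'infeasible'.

infeasible

The boundaries t = 0 and 2s - 4t = -132 meet at (-66, 0), but that point violates s ≥ 0. Every candidate vertex is excluded by some other constraint, so the feasible region is empty.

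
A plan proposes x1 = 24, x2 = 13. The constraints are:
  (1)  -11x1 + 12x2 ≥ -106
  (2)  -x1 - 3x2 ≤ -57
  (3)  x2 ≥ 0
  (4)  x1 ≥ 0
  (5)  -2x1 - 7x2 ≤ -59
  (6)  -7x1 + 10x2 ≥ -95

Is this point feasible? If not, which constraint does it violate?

Constraint (1): -11x1 + 12x2 = -108, which is not ≥ -106. All other constraints are satisfied.

not feasible — violates (1)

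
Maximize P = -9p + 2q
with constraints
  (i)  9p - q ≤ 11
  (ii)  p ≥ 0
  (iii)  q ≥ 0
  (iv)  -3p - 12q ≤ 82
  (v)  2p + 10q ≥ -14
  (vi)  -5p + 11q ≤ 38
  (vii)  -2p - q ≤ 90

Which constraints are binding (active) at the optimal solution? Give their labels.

Feasible corners and P = -9p + 2q:
  (11/9, 0) → P = -11
  (159/94, 397/94) → P = -637/94
  (0, 0) → P = 0
  (0, 38/11) → P = 76/11

The maximum is at (0, 38/11). Substituting into each constraint, equality holds for (ii) and (vi); the remaining constraints have slack.

(ii) and (vi)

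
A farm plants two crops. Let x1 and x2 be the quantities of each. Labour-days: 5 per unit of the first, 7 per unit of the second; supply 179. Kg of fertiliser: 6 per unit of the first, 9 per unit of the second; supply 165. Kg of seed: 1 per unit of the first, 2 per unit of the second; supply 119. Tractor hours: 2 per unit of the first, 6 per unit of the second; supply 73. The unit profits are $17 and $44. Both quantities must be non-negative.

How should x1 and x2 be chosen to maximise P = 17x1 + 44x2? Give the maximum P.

Vertices and P = 17x1 + 44x2:
  (0, 0) → P = 0
  (0, 73/6) → P = 1606/3
  (55/2, 0) → P = 935/2
  (37/2, 6) → P = 1157/2

At the optimal vertex, 6x1 + 9x2 = 165 and 2x1 + 6x2 = 73.
Solving simultaneously gives x1 = 37/2, x2 = 6.

x1 = 37/2, x2 = 6, maximum P = 1157/2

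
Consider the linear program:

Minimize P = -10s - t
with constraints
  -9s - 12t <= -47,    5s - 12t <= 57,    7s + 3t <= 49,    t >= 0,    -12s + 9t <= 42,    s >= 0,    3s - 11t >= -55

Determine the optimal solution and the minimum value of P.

s = 7, t = 0, minimum P = -70

Corner points and P = -10s - t:
  (47/9, 0) → P = -470/9
  (0, 47/12) → P = -47/12
  (7, 0) → P = -70
  (187/43, 266/43) → P = -2136/43
  (0, 14/3) → P = -14/3
  (11/35, 178/35) → P = -288/35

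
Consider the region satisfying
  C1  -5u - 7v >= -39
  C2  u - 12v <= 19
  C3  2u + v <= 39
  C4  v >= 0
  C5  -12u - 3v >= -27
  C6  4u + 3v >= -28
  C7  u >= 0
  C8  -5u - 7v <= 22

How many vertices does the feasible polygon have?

4

Of the 27 pairwise boundary intersections, those satisfying every inequality are:
  (24/23, 111/23)
  (0, 39/7)
  (9/4, 0)
  (0, 0)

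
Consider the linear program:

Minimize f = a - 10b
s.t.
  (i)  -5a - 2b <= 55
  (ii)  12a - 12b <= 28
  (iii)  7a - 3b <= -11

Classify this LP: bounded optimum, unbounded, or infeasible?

unbounded

From the feasible point (-151/21, -200/21), moving in the direction (3, 7) keeps every constraint satisfied while f decreases without bound.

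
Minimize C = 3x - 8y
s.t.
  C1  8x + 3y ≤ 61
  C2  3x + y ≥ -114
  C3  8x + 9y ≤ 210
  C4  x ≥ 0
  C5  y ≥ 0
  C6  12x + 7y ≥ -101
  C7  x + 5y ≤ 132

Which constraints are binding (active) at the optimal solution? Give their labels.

Vertices and C = 3x - 8y:
  (0, 61/3) → C = -488/3
  (61/8, 0) → C = 183/8
  (0, 0) → C = 0

The minimum is at (0, 61/3). Substituting into each constraint, equality holds for C1 and C4; the remaining constraints have slack.

C1 and C4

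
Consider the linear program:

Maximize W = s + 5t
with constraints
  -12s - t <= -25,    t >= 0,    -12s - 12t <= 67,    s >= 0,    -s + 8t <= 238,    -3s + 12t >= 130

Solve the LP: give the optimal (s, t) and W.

s = 454/3, t = 146/3, maximum W = 1184/3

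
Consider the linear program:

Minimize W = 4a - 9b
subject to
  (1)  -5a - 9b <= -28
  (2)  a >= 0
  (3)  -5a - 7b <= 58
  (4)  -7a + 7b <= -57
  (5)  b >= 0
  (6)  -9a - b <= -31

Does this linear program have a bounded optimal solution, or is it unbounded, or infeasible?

From the feasible point (57/7, 0), moving in the direction (7, 7) keeps every constraint satisfied while W decreases without bound.

unbounded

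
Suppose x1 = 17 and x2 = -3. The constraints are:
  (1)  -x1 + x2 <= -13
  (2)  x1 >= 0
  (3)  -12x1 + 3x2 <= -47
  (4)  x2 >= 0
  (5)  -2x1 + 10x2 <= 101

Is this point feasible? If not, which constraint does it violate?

not feasible — violates (4)

Constraint (4): x2 = -3, which is not ≥ 0. All other constraints are satisfied.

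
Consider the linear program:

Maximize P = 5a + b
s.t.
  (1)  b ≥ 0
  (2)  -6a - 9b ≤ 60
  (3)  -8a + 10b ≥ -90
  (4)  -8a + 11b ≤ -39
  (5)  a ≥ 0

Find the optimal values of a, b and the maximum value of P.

Feasible corners and P = 5a + b:
  (45/4, 0) → P = 225/4
  (39/8, 0) → P = 195/8
  (75, 51) → P = 426

At the optimal vertex, -8a + 10b = -90 and -8a + 11b = -39.
Solving simultaneously gives a = 75, b = 51.

a = 75, b = 51, maximum P = 426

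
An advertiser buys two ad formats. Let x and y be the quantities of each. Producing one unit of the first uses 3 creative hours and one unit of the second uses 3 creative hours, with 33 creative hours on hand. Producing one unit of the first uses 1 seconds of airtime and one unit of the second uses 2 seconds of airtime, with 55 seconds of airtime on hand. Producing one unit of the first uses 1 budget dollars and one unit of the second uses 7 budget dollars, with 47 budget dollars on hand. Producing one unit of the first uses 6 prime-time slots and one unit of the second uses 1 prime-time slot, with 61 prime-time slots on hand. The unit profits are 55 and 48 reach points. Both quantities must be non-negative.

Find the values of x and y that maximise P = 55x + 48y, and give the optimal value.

x = 10, y = 1, maximum P = 598

Feasible corners and P = 55x + 48y:
  (0, 0) → P = 0
  (0, 47/7) → P = 2256/7
  (61/6, 0) → P = 3355/6
  (5, 6) → P = 563
  (10, 1) → P = 598

The binding constraints are 3x + 3y = 33 and 6x + y = 61.
Solving simultaneously gives x = 10, y = 1.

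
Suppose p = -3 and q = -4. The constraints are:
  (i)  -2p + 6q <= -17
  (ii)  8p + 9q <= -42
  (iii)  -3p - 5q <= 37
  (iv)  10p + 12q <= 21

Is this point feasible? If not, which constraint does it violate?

(i): -18 ≤ -17 ✓
(ii): -60 ≤ -42 ✓
(iii): 29 ≤ 37 ✓
(iv): -78 ≤ 21 ✓

feasible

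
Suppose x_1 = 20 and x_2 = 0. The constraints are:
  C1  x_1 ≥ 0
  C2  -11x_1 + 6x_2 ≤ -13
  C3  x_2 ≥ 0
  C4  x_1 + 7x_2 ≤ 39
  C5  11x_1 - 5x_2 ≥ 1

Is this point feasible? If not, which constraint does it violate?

C1: 20 ≥ 0 ✓
C2: -220 ≤ -13 ✓
C3: 0 ≥ 0 ✓
C4: 20 ≤ 39 ✓
C5: 220 ≥ 1 ✓

feasible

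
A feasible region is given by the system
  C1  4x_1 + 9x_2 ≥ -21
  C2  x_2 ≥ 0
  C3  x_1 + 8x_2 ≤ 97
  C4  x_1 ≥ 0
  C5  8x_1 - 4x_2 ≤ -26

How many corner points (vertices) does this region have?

Intersecting each pair of boundary lines and keeping only the points that satisfy every inequality leaves:
  (0, 97/8)
  (45/17, 401/34)
  (0, 13/2)

3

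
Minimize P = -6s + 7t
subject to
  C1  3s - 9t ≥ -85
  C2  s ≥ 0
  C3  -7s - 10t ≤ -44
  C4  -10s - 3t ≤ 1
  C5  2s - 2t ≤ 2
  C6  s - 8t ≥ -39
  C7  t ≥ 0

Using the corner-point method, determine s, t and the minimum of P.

Extreme points and P = -6s + 7t:
  (0, 22/5) → P = 154/5
  (0, 39/8) → P = 273/8
  (54/17, 37/17) → P = -65/17
  (47/7, 40/7) → P = -2/7

The binding constraints are -7s - 10t = -44 and 2s - 2t = 2.
Solving simultaneously gives s = 54/17, t = 37/17.

s = 54/17, t = 37/17, minimum P = -65/17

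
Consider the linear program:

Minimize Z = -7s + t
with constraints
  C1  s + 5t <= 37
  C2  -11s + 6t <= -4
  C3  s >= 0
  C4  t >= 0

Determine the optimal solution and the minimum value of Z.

s = 37, t = 0, minimum Z = -259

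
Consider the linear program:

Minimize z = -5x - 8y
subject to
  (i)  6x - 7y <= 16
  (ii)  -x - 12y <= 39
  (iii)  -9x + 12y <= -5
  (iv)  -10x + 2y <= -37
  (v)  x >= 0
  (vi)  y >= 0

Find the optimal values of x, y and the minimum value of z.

x = 157/9, y = 38/3, minimum z = -1697/9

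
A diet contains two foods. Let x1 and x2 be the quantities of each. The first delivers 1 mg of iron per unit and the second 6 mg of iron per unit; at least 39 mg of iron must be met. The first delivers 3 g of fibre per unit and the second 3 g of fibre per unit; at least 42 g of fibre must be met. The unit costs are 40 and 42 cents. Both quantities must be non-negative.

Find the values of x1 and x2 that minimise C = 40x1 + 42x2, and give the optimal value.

x1 = 9, x2 = 5, minimum C = 570

Extreme points and C = 40x1 + 42x2:
  (0, 14) → C = 588
  (39, 0) → C = 1560
  (9, 5) → C = 570
The feasible region is unbounded (it extends along (0, 1), (1, 0)), but C strictly increases along every unbounded feasible direction, so there is no improving ray and the minimum is attained at a vertex.

The binding constraints are x1 + 6x2 = 39 and 3x1 + 3x2 = 42.
Solving simultaneously gives x1 = 9, x2 = 5.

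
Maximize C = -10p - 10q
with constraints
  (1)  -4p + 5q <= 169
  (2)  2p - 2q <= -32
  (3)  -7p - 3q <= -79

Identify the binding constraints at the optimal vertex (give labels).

Vertices and C = -10p - 10q:
  (89, 105) → C = -1940
  (-112/47, 1499/47) → C = -13870/47
  (31/10, 191/10) → C = -222

The maximum is at (31/10, 191/10). Substituting into each constraint, equality holds for (2) and (3); the remaining constraints have slack.

(2) and (3)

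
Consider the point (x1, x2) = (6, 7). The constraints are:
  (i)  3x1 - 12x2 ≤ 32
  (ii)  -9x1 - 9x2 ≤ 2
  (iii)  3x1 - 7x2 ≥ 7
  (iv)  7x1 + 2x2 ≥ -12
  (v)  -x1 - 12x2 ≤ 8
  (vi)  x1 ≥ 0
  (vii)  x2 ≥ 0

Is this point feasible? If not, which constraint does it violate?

Constraint (iii): 3x1 - 7x2 = -31, which is not ≥ 7. All other constraints are satisfied.

not feasible — violates (iii)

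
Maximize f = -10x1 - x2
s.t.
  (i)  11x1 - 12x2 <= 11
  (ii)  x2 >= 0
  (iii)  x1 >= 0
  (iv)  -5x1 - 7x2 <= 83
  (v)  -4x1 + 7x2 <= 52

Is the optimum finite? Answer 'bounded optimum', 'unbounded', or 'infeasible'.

bounded optimum

Feasible corners and f = -10x1 - x2:
  (1, 0) → f = -10
  (701/29, 616/29) → f = -7626/29
  (0, 0) → f = 0
  (0, 52/7) → f = -52/7
The feasible region has finitely many vertices and no improving ray; the maximum is 0 at (0, 0).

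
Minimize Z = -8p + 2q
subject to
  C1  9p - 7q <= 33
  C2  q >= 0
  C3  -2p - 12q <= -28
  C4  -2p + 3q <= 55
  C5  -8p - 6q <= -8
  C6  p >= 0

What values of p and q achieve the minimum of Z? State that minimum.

Corner points and Z = -8p + 2q:
  (296/61, 93/61) → Z = -2182/61
  (484/13, 561/13) → Z = -2750/13
  (0, 7/3) → Z = 14/3
  (0, 55/3) → Z = 110/3

p = 484/13, q = 561/13, minimum Z = -2750/13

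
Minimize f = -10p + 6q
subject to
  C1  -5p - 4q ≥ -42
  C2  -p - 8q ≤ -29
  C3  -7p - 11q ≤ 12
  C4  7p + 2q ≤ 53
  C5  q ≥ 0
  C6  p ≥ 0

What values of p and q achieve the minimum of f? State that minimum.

p = 55/9, q = 103/36, minimum f = -791/18

Vertices and f = -10p + 6q:
  (55/9, 103/36) → f = -791/18
  (0, 21/2) → f = 63
  (0, 29/8) → f = 87/4

At the optimal vertex, -5p - 4q = -42 and -p - 8q = -29.
Solving simultaneously gives p = 55/9, q = 103/36.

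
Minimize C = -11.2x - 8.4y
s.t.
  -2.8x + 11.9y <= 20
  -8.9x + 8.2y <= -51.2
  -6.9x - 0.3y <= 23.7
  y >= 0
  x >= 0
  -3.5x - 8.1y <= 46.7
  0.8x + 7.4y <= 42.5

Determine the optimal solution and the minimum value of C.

x = 53.125, y = 0, minimum C = -595

Extreme points and C = -11.2x - 8.4y:
  (25776/2765, 10712/2765) → C = -54096/395
  (1325/112, 125/28) → C = -170
  (512/89, 0) → C = -28672/445
  (425/8, 0) → C = -595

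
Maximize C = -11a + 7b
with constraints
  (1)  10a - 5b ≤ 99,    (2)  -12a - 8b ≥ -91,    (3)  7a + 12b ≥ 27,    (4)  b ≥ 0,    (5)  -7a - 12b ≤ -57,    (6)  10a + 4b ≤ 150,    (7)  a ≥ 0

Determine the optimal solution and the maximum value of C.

Vertices and C = -11a + 7b:
  (159/22, 47/88) → C = -6667/88
  (0, 91/8) → C = 637/8
  (0, 19/4) → C = 133/4

a = 0, b = 91/8, maximum C = 637/8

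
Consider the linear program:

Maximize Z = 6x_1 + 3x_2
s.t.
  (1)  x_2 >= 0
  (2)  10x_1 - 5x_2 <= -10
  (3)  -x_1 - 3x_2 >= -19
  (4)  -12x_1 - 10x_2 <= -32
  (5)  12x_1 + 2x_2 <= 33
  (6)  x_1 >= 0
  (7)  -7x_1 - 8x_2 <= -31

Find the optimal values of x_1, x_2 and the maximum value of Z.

x_1 = 61/34, x_2 = 195/34, maximum Z = 951/34

Extreme points and Z = 6x_1 + 3x_2:
  (29/16, 45/8) → Z = 111/4
  (15/23, 76/23) → Z = 318/23
  (61/34, 195/34) → Z = 951/34
  (0, 19/3) → Z = 19
  (0, 31/8) → Z = 93/8

The optimum lies where -x_1 - 3x_2 = -19 and 12x_1 + 2x_2 = 33.
Solving simultaneously gives x_1 = 61/34, x_2 = 195/34.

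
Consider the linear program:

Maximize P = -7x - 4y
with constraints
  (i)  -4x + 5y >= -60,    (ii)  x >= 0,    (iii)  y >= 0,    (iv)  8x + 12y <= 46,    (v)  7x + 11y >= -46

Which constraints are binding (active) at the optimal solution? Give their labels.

Vertices and P = -7x - 4y:
  (0, 0) → P = 0
  (0, 23/6) → P = -46/3
  (23/4, 0) → P = -161/4

The maximum is at (0, 0). Substituting into each constraint, equality holds for (ii) and (iii); the remaining constraints have slack.

(ii) and (iii)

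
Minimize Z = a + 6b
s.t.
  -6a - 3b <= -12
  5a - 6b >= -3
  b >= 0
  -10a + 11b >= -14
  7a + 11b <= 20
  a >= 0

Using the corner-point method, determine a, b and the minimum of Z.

Feasible corners and Z = a + 6b:
  (29/16, 3/8) → Z = 65/16
  (8/5, 4/5) → Z = 32/5
  (2, 6/11) → Z = 58/11

The optimum lies where -6a - 3b = -12 and -10a + 11b = -14.
Solving simultaneously gives a = 29/16, b = 3/8.

a = 29/16, b = 3/8, minimum Z = 65/16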